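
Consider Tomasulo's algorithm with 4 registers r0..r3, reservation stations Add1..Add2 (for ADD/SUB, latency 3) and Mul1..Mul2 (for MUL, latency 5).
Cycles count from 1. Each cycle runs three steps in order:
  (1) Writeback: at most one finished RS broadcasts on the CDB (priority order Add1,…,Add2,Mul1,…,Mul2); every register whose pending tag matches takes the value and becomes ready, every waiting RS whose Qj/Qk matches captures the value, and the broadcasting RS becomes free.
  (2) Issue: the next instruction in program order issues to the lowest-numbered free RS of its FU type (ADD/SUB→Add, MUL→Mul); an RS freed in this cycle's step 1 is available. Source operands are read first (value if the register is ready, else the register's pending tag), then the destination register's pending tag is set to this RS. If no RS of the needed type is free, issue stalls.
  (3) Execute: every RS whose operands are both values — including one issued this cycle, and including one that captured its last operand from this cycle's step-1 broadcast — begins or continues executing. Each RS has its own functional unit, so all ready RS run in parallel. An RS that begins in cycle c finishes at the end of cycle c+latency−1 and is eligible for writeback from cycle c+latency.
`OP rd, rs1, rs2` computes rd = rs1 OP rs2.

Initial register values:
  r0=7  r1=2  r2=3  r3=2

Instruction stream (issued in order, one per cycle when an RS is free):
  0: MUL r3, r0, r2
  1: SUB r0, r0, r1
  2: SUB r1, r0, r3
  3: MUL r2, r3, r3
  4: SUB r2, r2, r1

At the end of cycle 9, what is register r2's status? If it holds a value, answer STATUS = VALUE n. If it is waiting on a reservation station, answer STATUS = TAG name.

STATUS = TAG Add1

c1: issue MUL r3<-Mul1 | r0:7,r1:2,r2:3,r3:Mul1
c2: issue SUB r0<-Add1 | r0:Add1,r1:2,r2:3,r3:Mul1
c3: issue SUB r1<-Add2 | r0:Add1,r1:Add2,r2:3,r3:Mul1
c4: issue MUL r2<-Mul2 | r0:Add1,r1:Add2,r2:Mul2,r3:Mul1
c5: CDB Add1=5; issue SUB r2<-Add1 | r0:5,r1:Add2,r2:Add1,r3:Mul1
c6: CDB Mul1=21 | r0:5,r1:Add2,r2:Add1,r3:21
c7: - | r0:5,r1:Add2,r2:Add1,r3:21
c8: - | r0:5,r1:Add2,r2:Add1,r3:21
c9: CDB Add2=-16 | r0:5,r1:-16,r2:Add1,r3:21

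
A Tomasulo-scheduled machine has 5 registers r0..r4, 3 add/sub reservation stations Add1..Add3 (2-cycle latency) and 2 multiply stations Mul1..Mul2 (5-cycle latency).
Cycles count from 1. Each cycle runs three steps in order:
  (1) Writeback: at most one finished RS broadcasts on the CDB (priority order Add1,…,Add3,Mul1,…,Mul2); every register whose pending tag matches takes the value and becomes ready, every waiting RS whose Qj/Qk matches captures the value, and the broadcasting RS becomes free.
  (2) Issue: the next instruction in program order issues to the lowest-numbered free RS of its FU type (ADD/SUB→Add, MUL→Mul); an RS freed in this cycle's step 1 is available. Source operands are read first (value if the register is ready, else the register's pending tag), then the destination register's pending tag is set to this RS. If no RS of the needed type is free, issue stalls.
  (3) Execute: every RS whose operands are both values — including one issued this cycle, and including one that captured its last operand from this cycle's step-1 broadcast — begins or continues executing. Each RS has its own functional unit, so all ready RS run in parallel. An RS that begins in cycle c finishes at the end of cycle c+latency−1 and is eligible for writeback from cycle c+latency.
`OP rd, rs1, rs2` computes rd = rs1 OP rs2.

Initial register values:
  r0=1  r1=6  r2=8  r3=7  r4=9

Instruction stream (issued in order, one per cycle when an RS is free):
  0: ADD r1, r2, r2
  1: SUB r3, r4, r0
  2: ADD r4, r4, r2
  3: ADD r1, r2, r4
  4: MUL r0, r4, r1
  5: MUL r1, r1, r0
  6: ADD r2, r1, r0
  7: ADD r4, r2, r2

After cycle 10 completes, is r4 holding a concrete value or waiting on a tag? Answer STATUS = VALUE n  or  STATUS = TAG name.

c1: issue ADD r1<-Add1 | r0:1,r1:Add1,r2:8,r3:7,r4:9
c2: issue SUB r3<-Add2 | r0:1,r1:Add1,r2:8,r3:Add2,r4:9
c3: CDB Add1=16; issue ADD r4<-Add1 | r0:1,r1:16,r2:8,r3:Add2,r4:Add1
c4: CDB Add2=8; issue ADD r1<-Add2 | r0:1,r1:Add2,r2:8,r3:8,r4:Add1
c5: CDB Add1=17; issue MUL r0<-Mul1 | r0:Mul1,r1:Add2,r2:8,r3:8,r4:17
c6: issue MUL r1<-Mul2 | r0:Mul1,r1:Mul2,r2:8,r3:8,r4:17
c7: CDB Add2=25; issue ADD r2<-Add1 | r0:Mul1,r1:Mul2,r2:Add1,r3:8,r4:17
c8: issue ADD r4<-Add2 | r0:Mul1,r1:Mul2,r2:Add1,r3:8,r4:Add2
c9: - | r0:Mul1,r1:Mul2,r2:Add1,r3:8,r4:Add2
c10: - | r0:Mul1,r1:Mul2,r2:Add1,r3:8,r4:Add2

STATUS = TAG Add2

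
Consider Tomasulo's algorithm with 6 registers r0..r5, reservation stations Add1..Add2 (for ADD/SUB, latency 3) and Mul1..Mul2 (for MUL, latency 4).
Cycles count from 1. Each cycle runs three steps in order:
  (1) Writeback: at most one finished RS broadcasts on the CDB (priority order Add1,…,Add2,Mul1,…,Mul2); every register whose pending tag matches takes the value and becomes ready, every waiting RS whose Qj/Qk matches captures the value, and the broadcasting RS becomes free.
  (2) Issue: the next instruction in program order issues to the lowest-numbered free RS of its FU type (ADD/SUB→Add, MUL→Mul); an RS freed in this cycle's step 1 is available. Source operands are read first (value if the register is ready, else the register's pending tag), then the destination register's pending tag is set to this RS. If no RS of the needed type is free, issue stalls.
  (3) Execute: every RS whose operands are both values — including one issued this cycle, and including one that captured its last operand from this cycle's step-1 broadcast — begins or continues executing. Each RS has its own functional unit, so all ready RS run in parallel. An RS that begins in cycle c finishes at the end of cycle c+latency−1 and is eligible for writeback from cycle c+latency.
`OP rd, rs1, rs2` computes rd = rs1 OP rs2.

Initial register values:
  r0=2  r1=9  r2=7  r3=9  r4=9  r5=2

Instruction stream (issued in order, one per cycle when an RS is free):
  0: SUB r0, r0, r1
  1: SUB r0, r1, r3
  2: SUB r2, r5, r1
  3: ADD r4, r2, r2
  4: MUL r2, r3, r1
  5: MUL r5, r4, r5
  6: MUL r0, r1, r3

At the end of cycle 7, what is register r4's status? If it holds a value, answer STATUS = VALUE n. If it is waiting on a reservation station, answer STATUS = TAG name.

cycle 1: issue SUB r0<-Add1 // r0:Add1,r1:9,r2:7,r3:9,r4:9,r5:2
cycle 2: issue SUB r0<-Add2 // r0:Add2,r1:9,r2:7,r3:9,r4:9,r5:2
cycle 3: stall // r0:Add2,r1:9,r2:7,r3:9,r4:9,r5:2
cycle 4: CDB Add1=-7; issue SUB r2<-Add1 // r0:Add2,r1:9,r2:Add1,r3:9,r4:9,r5:2
cycle 5: CDB Add2=0; issue ADD r4<-Add2 // r0:0,r1:9,r2:Add1,r3:9,r4:Add2,r5:2
cycle 6: issue MUL r2<-Mul1 // r0:0,r1:9,r2:Mul1,r3:9,r4:Add2,r5:2
cycle 7: CDB Add1=-7; issue MUL r5<-Mul2 // r0:0,r1:9,r2:Mul1,r3:9,r4:Add2,r5:Mul2

STATUS = TAG Add2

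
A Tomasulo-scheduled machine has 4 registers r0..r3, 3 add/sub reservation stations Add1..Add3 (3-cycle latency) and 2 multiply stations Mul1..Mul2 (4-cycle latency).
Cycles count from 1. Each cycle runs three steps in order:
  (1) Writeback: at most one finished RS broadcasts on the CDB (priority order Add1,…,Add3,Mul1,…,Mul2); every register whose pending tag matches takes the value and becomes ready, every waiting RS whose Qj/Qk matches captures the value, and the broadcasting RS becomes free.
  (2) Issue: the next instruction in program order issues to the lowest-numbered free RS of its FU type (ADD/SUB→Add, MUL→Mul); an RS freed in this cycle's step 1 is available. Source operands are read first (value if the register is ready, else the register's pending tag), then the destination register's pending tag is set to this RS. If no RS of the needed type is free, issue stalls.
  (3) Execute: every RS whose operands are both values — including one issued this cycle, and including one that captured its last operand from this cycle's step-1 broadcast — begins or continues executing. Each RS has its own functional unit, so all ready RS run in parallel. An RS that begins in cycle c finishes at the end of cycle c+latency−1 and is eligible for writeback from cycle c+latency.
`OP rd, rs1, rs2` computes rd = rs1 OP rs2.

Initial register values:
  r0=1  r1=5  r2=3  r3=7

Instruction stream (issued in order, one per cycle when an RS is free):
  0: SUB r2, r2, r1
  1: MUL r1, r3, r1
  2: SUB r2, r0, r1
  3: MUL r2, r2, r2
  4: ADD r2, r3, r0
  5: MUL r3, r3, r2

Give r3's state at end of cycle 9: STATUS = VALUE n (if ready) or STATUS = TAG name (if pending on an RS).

STATUS = TAG Mul1

cycle 1: issue SUB r2<-Add1 // r0:1,r1:5,r2:Add1,r3:7
cycle 2: issue MUL r1<-Mul1 // r0:1,r1:Mul1,r2:Add1,r3:7
cycle 3: issue SUB r2<-Add2 // r0:1,r1:Mul1,r2:Add2,r3:7
cycle 4: CDB Add1=-2; issue MUL r2<-Mul2 // r0:1,r1:Mul1,r2:Mul2,r3:7
cycle 5: issue ADD r2<-Add1 // r0:1,r1:Mul1,r2:Add1,r3:7
cycle 6: CDB Mul1=35; issue MUL r3<-Mul1 // r0:1,r1:35,r2:Add1,r3:Mul1
cycle 7: - // r0:1,r1:35,r2:Add1,r3:Mul1
cycle 8: CDB Add1=8 // r0:1,r1:35,r2:8,r3:Mul1
cycle 9: CDB Add2=-34 // r0:1,r1:35,r2:8,r3:Mul1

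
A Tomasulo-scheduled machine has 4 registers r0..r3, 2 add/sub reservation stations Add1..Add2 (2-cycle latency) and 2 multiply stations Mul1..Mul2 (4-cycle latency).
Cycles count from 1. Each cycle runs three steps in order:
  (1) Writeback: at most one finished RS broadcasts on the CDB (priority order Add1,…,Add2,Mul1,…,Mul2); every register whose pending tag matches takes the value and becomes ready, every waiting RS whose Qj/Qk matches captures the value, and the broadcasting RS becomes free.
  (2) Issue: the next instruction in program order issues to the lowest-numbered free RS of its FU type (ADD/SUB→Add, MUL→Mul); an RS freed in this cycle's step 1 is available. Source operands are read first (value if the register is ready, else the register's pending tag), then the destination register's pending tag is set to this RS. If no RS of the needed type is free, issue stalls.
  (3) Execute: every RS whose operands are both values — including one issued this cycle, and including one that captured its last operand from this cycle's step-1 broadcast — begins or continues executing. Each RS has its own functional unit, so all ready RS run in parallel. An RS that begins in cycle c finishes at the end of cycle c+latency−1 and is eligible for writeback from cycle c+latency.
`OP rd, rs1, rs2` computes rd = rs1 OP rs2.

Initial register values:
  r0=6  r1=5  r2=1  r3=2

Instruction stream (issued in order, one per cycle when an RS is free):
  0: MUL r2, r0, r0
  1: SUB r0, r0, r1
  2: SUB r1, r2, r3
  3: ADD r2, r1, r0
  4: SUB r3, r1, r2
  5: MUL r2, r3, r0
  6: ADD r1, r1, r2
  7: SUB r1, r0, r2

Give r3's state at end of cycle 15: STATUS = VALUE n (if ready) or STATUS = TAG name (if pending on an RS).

cycle 1: issue MUL r2<-Mul1 // r0:6,r1:5,r2:Mul1,r3:2
cycle 2: issue SUB r0<-Add1 // r0:Add1,r1:5,r2:Mul1,r3:2
cycle 3: issue SUB r1<-Add2 // r0:Add1,r1:Add2,r2:Mul1,r3:2
cycle 4: CDB Add1=1; issue ADD r2<-Add1 // r0:1,r1:Add2,r2:Add1,r3:2
cycle 5: CDB Mul1=36; stall // r0:1,r1:Add2,r2:Add1,r3:2
cycle 6: stall // r0:1,r1:Add2,r2:Add1,r3:2
cycle 7: CDB Add2=34; issue SUB r3<-Add2 // r0:1,r1:34,r2:Add1,r3:Add2
cycle 8: issue MUL r2<-Mul1 // r0:1,r1:34,r2:Mul1,r3:Add2
cycle 9: CDB Add1=35; issue ADD r1<-Add1 // r0:1,r1:Add1,r2:Mul1,r3:Add2
cycle 10: stall // r0:1,r1:Add1,r2:Mul1,r3:Add2
cycle 11: CDB Add2=-1; issue SUB r1<-Add2 // r0:1,r1:Add2,r2:Mul1,r3:-1
cycle 12: - // r0:1,r1:Add2,r2:Mul1,r3:-1
cycle 13: - // r0:1,r1:Add2,r2:Mul1,r3:-1
cycle 14: - // r0:1,r1:Add2,r2:Mul1,r3:-1
cycle 15: CDB Mul1=-1 // r0:1,r1:Add2,r2:-1,r3:-1

STATUS = VALUE -1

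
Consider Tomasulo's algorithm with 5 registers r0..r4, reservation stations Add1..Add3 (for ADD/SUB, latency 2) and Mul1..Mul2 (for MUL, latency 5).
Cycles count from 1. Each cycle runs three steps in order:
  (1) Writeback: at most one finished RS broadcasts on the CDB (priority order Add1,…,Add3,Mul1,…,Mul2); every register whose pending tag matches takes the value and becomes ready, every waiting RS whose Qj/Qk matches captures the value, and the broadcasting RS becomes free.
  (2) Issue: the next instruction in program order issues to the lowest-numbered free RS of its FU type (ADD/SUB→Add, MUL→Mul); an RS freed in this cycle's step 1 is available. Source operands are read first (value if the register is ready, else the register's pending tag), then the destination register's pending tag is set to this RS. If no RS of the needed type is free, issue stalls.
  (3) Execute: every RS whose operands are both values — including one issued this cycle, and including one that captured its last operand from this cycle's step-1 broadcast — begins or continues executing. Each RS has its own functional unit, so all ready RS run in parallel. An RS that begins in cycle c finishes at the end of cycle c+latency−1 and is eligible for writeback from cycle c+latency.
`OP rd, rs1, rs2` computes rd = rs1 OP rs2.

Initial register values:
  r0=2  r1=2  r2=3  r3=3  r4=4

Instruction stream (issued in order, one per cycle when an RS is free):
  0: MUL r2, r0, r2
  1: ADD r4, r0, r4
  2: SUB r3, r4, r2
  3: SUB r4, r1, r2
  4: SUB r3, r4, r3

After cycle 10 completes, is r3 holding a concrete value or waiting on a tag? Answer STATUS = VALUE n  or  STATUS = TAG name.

STATUS = TAG Add3

cycle 1: issue MUL r2<-Mul1 // r0:2,r1:2,r2:Mul1,r3:3,r4:4
cycle 2: issue ADD r4<-Add1 // r0:2,r1:2,r2:Mul1,r3:3,r4:Add1
cycle 3: issue SUB r3<-Add2 // r0:2,r1:2,r2:Mul1,r3:Add2,r4:Add1
cycle 4: CDB Add1=6; issue SUB r4<-Add1 // r0:2,r1:2,r2:Mul1,r3:Add2,r4:Add1
cycle 5: issue SUB r3<-Add3 // r0:2,r1:2,r2:Mul1,r3:Add3,r4:Add1
cycle 6: CDB Mul1=6 // r0:2,r1:2,r2:6,r3:Add3,r4:Add1
cycle 7: - // r0:2,r1:2,r2:6,r3:Add3,r4:Add1
cycle 8: CDB Add1=-4 // r0:2,r1:2,r2:6,r3:Add3,r4:-4
cycle 9: CDB Add2=0 // r0:2,r1:2,r2:6,r3:Add3,r4:-4
cycle 10: - // r0:2,r1:2,r2:6,r3:Add3,r4:-4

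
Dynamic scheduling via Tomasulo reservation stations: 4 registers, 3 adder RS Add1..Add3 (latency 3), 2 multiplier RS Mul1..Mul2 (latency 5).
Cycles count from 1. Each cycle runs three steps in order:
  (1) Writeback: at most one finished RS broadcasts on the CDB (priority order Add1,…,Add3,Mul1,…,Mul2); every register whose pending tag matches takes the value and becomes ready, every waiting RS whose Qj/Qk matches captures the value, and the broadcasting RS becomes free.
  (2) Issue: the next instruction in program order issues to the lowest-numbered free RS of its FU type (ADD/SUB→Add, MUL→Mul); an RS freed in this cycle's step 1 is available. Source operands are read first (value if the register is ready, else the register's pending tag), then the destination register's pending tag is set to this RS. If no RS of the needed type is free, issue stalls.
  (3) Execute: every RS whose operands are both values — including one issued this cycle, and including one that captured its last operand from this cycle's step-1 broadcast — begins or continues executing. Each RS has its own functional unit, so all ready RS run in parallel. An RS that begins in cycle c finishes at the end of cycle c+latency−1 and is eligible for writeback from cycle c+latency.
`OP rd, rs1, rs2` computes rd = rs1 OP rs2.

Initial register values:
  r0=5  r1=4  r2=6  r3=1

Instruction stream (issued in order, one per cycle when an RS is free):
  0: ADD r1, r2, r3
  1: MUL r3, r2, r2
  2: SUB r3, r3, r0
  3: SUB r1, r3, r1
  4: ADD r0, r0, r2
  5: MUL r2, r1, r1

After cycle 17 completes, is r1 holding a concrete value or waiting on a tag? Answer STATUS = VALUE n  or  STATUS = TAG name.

STATUS = VALUE 24

  c1: issue ADD r1<-Add1  regs: r0:5,r1:Add1,r2:6,r3:1
  c2: issue MUL r3<-Mul1  regs: r0:5,r1:Add1,r2:6,r3:Mul1
  c3: issue SUB r3<-Add2  regs: r0:5,r1:Add1,r2:6,r3:Add2
  c4: CDB Add1=7; issue SUB r1<-Add1  regs: r0:5,r1:Add1,r2:6,r3:Add2
  c5: issue ADD r0<-Add3  regs: r0:Add3,r1:Add1,r2:6,r3:Add2
  c6: issue MUL r2<-Mul2  regs: r0:Add3,r1:Add1,r2:Mul2,r3:Add2
  c7: CDB Mul1=36  regs: r0:Add3,r1:Add1,r2:Mul2,r3:Add2
  c8: CDB Add3=11  regs: r0:11,r1:Add1,r2:Mul2,r3:Add2
  c9: -  regs: r0:11,r1:Add1,r2:Mul2,r3:Add2
  c10: CDB Add2=31  regs: r0:11,r1:Add1,r2:Mul2,r3:31
  c11: -  regs: r0:11,r1:Add1,r2:Mul2,r3:31
  c12: -  regs: r0:11,r1:Add1,r2:Mul2,r3:31
  c13: CDB Add1=24  regs: r0:11,r1:24,r2:Mul2,r3:31
  c14: -  regs: r0:11,r1:24,r2:Mul2,r3:31
  c15: -  regs: r0:11,r1:24,r2:Mul2,r3:31
  c16: -  regs: r0:11,r1:24,r2:Mul2,r3:31
  c17: -  regs: r0:11,r1:24,r2:Mul2,r3:31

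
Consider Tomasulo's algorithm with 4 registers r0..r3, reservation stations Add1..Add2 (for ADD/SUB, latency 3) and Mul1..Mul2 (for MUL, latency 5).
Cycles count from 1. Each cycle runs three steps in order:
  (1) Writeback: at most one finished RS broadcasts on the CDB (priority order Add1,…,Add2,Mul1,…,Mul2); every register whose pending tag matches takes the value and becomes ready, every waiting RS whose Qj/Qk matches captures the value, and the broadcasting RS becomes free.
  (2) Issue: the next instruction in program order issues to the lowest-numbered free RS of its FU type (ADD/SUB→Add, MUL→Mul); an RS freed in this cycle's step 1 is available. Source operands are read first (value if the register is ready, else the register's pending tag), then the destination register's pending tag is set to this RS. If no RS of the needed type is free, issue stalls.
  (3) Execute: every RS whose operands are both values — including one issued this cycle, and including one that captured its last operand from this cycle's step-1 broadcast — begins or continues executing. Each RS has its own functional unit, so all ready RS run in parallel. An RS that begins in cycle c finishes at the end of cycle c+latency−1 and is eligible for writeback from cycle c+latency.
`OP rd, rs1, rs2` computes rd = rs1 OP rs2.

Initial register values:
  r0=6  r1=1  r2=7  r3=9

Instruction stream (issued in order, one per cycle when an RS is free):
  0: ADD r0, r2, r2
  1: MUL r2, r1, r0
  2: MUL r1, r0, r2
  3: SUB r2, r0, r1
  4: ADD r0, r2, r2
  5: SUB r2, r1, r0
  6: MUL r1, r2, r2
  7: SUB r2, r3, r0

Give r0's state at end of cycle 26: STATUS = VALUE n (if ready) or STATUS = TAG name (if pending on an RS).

STATUS = VALUE -364

c1: issue ADD r0<-Add1 | r0:Add1,r1:1,r2:7,r3:9
c2: issue MUL r2<-Mul1 | r0:Add1,r1:1,r2:Mul1,r3:9
c3: issue MUL r1<-Mul2 | r0:Add1,r1:Mul2,r2:Mul1,r3:9
c4: CDB Add1=14; issue SUB r2<-Add1 | r0:14,r1:Mul2,r2:Add1,r3:9
c5: issue ADD r0<-Add2 | r0:Add2,r1:Mul2,r2:Add1,r3:9
c6: stall | r0:Add2,r1:Mul2,r2:Add1,r3:9
c7: stall | r0:Add2,r1:Mul2,r2:Add1,r3:9
c8: stall | r0:Add2,r1:Mul2,r2:Add1,r3:9
c9: CDB Mul1=14; stall | r0:Add2,r1:Mul2,r2:Add1,r3:9
c10: stall | r0:Add2,r1:Mul2,r2:Add1,r3:9
c11: stall | r0:Add2,r1:Mul2,r2:Add1,r3:9
c12: stall | r0:Add2,r1:Mul2,r2:Add1,r3:9
c13: stall | r0:Add2,r1:Mul2,r2:Add1,r3:9
c14: CDB Mul2=196; stall | r0:Add2,r1:196,r2:Add1,r3:9
c15: stall | r0:Add2,r1:196,r2:Add1,r3:9
c16: stall | r0:Add2,r1:196,r2:Add1,r3:9
c17: CDB Add1=-182; issue SUB r2<-Add1 | r0:Add2,r1:196,r2:Add1,r3:9
c18: issue MUL r1<-Mul1 | r0:Add2,r1:Mul1,r2:Add1,r3:9
c19: stall | r0:Add2,r1:Mul1,r2:Add1,r3:9
c20: CDB Add2=-364; issue SUB r2<-Add2 | r0:-364,r1:Mul1,r2:Add2,r3:9
c21: - | r0:-364,r1:Mul1,r2:Add2,r3:9
c22: - | r0:-364,r1:Mul1,r2:Add2,r3:9
c23: CDB Add1=560 | r0:-364,r1:Mul1,r2:Add2,r3:9
c24: CDB Add2=373 | r0:-364,r1:Mul1,r2:373,r3:9
c25: - | r0:-364,r1:Mul1,r2:373,r3:9
c26: - | r0:-364,r1:Mul1,r2:373,r3:9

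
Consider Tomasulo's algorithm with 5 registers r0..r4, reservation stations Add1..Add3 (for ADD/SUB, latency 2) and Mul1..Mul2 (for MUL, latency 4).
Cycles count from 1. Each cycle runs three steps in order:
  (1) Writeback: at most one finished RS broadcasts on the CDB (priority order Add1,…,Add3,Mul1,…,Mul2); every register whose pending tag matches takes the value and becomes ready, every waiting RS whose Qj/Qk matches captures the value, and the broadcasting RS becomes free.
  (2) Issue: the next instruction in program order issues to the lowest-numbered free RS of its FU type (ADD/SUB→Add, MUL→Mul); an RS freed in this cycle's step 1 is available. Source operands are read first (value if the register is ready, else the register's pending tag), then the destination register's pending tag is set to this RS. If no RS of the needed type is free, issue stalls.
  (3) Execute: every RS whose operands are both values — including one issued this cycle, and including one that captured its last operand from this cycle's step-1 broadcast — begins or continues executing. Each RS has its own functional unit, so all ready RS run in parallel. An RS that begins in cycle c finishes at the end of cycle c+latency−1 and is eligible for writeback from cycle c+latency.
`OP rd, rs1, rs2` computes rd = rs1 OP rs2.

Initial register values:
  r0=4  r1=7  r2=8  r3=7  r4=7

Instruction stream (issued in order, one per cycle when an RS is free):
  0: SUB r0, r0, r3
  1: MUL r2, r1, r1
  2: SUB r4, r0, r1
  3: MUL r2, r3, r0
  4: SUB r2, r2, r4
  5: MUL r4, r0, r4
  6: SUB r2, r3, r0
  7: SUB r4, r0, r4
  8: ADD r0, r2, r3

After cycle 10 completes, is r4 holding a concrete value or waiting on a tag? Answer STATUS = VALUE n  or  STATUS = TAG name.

c1: issue SUB r0<-Add1 | r0:Add1,r1:7,r2:8,r3:7,r4:7
c2: issue MUL r2<-Mul1 | r0:Add1,r1:7,r2:Mul1,r3:7,r4:7
c3: CDB Add1=-3; issue SUB r4<-Add1 | r0:-3,r1:7,r2:Mul1,r3:7,r4:Add1
c4: issue MUL r2<-Mul2 | r0:-3,r1:7,r2:Mul2,r3:7,r4:Add1
c5: CDB Add1=-10; issue SUB r2<-Add1 | r0:-3,r1:7,r2:Add1,r3:7,r4:-10
c6: CDB Mul1=49; issue MUL r4<-Mul1 | r0:-3,r1:7,r2:Add1,r3:7,r4:Mul1
c7: issue SUB r2<-Add2 | r0:-3,r1:7,r2:Add2,r3:7,r4:Mul1
c8: CDB Mul2=-21; issue SUB r4<-Add3 | r0:-3,r1:7,r2:Add2,r3:7,r4:Add3
c9: CDB Add2=10; issue ADD r0<-Add2 | r0:Add2,r1:7,r2:10,r3:7,r4:Add3
c10: CDB Add1=-11 | r0:Add2,r1:7,r2:10,r3:7,r4:Add3

STATUS = TAG Add3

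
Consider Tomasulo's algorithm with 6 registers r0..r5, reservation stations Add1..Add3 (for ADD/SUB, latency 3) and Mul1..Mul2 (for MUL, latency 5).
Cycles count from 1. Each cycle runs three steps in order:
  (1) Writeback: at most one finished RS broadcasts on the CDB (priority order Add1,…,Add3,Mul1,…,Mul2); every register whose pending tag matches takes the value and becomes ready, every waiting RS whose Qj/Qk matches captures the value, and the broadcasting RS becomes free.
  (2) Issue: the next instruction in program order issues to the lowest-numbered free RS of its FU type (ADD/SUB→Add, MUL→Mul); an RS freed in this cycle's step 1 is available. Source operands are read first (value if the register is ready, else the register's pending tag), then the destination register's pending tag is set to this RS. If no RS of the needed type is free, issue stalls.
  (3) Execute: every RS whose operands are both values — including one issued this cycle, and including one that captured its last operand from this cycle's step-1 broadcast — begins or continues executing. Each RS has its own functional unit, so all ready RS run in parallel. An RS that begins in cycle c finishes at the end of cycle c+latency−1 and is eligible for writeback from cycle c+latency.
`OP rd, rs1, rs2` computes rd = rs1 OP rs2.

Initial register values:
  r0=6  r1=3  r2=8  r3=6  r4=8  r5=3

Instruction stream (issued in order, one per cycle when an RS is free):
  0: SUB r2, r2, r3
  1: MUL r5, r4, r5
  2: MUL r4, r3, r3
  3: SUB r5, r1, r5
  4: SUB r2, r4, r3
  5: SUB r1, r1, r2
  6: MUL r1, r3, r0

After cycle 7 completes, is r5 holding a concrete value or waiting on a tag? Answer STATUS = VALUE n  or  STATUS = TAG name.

c1: issue SUB r2<-Add1 | r0:6,r1:3,r2:Add1,r3:6,r4:8,r5:3
c2: issue MUL r5<-Mul1 | r0:6,r1:3,r2:Add1,r3:6,r4:8,r5:Mul1
c3: issue MUL r4<-Mul2 | r0:6,r1:3,r2:Add1,r3:6,r4:Mul2,r5:Mul1
c4: CDB Add1=2; issue SUB r5<-Add1 | r0:6,r1:3,r2:2,r3:6,r4:Mul2,r5:Add1
c5: issue SUB r2<-Add2 | r0:6,r1:3,r2:Add2,r3:6,r4:Mul2,r5:Add1
c6: issue SUB r1<-Add3 | r0:6,r1:Add3,r2:Add2,r3:6,r4:Mul2,r5:Add1
c7: CDB Mul1=24; issue MUL r1<-Mul1 | r0:6,r1:Mul1,r2:Add2,r3:6,r4:Mul2,r5:Add1

STATUS = TAG Add1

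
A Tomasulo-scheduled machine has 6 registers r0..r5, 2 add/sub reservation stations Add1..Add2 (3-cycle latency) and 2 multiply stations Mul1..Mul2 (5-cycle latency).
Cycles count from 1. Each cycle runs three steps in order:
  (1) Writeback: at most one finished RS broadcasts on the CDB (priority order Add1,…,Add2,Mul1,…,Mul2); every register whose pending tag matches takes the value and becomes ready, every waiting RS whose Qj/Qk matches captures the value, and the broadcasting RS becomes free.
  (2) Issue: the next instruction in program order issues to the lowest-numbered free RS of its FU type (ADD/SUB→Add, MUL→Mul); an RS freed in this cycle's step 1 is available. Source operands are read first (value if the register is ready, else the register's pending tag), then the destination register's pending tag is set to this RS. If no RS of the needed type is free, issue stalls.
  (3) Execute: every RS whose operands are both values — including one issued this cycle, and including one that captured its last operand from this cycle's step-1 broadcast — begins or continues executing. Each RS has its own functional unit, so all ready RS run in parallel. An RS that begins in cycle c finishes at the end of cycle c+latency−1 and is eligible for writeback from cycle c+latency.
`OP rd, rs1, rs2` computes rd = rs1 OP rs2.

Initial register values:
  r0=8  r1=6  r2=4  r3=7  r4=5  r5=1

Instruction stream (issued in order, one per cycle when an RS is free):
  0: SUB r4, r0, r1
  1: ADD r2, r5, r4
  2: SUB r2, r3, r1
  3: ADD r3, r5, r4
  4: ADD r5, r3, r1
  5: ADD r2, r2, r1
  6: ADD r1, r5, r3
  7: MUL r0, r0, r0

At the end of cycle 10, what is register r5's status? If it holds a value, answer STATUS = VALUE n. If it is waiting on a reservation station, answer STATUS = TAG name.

  c1: issue SUB r4<-Add1  regs: r0:8,r1:6,r2:4,r3:7,r4:Add1,r5:1
  c2: issue ADD r2<-Add2  regs: r0:8,r1:6,r2:Add2,r3:7,r4:Add1,r5:1
  c3: stall  regs: r0:8,r1:6,r2:Add2,r3:7,r4:Add1,r5:1
  c4: CDB Add1=2; issue SUB r2<-Add1  regs: r0:8,r1:6,r2:Add1,r3:7,r4:2,r5:1
  c5: stall  regs: r0:8,r1:6,r2:Add1,r3:7,r4:2,r5:1
  c6: stall  regs: r0:8,r1:6,r2:Add1,r3:7,r4:2,r5:1
  c7: CDB Add1=1; issue ADD r3<-Add1  regs: r0:8,r1:6,r2:1,r3:Add1,r4:2,r5:1
  c8: CDB Add2=3; issue ADD r5<-Add2  regs: r0:8,r1:6,r2:1,r3:Add1,r4:2,r5:Add2
  c9: stall  regs: r0:8,r1:6,r2:1,r3:Add1,r4:2,r5:Add2
  c10: CDB Add1=3; issue ADD r2<-Add1  regs: r0:8,r1:6,r2:Add1,r3:3,r4:2,r5:Add2

STATUS = TAG Add2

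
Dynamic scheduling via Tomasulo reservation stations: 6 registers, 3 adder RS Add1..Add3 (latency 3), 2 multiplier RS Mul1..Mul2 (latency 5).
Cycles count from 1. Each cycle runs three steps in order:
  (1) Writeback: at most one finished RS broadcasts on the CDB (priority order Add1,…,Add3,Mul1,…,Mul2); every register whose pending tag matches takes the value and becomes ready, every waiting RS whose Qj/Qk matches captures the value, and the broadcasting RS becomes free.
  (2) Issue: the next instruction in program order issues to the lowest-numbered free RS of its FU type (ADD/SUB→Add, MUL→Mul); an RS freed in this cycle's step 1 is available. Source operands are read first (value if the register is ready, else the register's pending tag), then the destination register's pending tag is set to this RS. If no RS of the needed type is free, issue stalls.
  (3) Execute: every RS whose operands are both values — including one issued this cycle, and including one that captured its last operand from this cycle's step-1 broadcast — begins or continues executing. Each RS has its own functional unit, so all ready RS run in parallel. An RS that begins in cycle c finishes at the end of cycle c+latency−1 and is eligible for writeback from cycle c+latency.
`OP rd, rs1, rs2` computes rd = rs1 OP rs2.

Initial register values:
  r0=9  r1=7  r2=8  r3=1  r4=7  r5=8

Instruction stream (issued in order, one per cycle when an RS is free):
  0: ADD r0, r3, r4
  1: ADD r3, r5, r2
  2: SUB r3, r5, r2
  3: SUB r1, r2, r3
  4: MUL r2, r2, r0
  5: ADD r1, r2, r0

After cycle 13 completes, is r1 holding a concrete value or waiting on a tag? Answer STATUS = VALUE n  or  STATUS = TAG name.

STATUS = VALUE 72

cycle 1: issue ADD r0<-Add1 // r0:Add1,r1:7,r2:8,r3:1,r4:7,r5:8
cycle 2: issue ADD r3<-Add2 // r0:Add1,r1:7,r2:8,r3:Add2,r4:7,r5:8
cycle 3: issue SUB r3<-Add3 // r0:Add1,r1:7,r2:8,r3:Add3,r4:7,r5:8
cycle 4: CDB Add1=8; issue SUB r1<-Add1 // r0:8,r1:Add1,r2:8,r3:Add3,r4:7,r5:8
cycle 5: CDB Add2=16; issue MUL r2<-Mul1 // r0:8,r1:Add1,r2:Mul1,r3:Add3,r4:7,r5:8
cycle 6: CDB Add3=0; issue ADD r1<-Add2 // r0:8,r1:Add2,r2:Mul1,r3:0,r4:7,r5:8
cycle 7: - // r0:8,r1:Add2,r2:Mul1,r3:0,r4:7,r5:8
cycle 8: - // r0:8,r1:Add2,r2:Mul1,r3:0,r4:7,r5:8
cycle 9: CDB Add1=8 // r0:8,r1:Add2,r2:Mul1,r3:0,r4:7,r5:8
cycle 10: CDB Mul1=64 // r0:8,r1:Add2,r2:64,r3:0,r4:7,r5:8
cycle 11: - // r0:8,r1:Add2,r2:64,r3:0,r4:7,r5:8
cycle 12: - // r0:8,r1:Add2,r2:64,r3:0,r4:7,r5:8
cycle 13: CDB Add2=72 // r0:8,r1:72,r2:64,r3:0,r4:7,r5:8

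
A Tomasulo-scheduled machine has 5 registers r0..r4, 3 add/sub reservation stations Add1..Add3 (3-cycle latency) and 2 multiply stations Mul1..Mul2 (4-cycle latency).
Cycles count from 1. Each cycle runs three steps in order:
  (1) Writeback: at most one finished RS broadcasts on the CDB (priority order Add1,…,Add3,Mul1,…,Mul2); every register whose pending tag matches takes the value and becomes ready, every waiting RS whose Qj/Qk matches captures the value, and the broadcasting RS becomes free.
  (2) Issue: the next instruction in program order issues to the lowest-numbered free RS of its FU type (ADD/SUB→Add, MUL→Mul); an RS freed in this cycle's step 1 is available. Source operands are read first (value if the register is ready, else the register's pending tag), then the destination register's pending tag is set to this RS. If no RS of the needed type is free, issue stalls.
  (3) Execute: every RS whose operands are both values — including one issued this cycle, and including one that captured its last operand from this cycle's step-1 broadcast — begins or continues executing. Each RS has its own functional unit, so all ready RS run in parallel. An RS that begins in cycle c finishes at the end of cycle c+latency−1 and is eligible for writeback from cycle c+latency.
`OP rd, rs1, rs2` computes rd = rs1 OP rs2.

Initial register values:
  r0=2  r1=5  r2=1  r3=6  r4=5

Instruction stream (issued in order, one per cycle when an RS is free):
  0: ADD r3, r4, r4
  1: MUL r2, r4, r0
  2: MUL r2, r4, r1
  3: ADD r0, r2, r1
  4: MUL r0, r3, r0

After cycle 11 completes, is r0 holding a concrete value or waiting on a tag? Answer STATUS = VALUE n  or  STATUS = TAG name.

c1: issue ADD r3<-Add1 | r0:2,r1:5,r2:1,r3:Add1,r4:5
c2: issue MUL r2<-Mul1 | r0:2,r1:5,r2:Mul1,r3:Add1,r4:5
c3: issue MUL r2<-Mul2 | r0:2,r1:5,r2:Mul2,r3:Add1,r4:5
c4: CDB Add1=10; issue ADD r0<-Add1 | r0:Add1,r1:5,r2:Mul2,r3:10,r4:5
c5: stall | r0:Add1,r1:5,r2:Mul2,r3:10,r4:5
c6: CDB Mul1=10; issue MUL r0<-Mul1 | r0:Mul1,r1:5,r2:Mul2,r3:10,r4:5
c7: CDB Mul2=25 | r0:Mul1,r1:5,r2:25,r3:10,r4:5
c8: - | r0:Mul1,r1:5,r2:25,r3:10,r4:5
c9: - | r0:Mul1,r1:5,r2:25,r3:10,r4:5
c10: CDB Add1=30 | r0:Mul1,r1:5,r2:25,r3:10,r4:5
c11: - | r0:Mul1,r1:5,r2:25,r3:10,r4:5

STATUS = TAG Mul1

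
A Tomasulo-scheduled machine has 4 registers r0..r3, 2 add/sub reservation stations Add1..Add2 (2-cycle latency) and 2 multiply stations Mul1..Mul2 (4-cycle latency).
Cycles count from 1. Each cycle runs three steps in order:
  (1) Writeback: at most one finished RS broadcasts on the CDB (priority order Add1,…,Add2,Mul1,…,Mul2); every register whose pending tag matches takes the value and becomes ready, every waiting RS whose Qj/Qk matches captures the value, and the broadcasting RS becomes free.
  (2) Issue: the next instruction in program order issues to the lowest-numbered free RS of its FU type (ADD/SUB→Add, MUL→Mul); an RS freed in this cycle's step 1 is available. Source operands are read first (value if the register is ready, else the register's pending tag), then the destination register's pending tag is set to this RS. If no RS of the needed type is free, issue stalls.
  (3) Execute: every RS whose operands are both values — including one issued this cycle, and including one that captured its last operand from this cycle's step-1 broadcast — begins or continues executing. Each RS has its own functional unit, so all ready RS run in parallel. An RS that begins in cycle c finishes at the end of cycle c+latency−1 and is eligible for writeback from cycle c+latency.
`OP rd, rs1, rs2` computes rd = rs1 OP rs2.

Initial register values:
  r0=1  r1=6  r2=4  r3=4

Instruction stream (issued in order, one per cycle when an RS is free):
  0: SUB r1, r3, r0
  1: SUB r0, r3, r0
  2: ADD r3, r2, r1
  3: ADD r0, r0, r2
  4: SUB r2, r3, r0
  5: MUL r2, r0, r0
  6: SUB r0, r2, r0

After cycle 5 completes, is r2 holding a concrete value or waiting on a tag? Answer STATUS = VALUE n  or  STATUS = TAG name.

STATUS = TAG Add1

  c1: issue SUB r1<-Add1  regs: r0:1,r1:Add1,r2:4,r3:4
  c2: issue SUB r0<-Add2  regs: r0:Add2,r1:Add1,r2:4,r3:4
  c3: CDB Add1=3; issue ADD r3<-Add1  regs: r0:Add2,r1:3,r2:4,r3:Add1
  c4: CDB Add2=3; issue ADD r0<-Add2  regs: r0:Add2,r1:3,r2:4,r3:Add1
  c5: CDB Add1=7; issue SUB r2<-Add1  regs: r0:Add2,r1:3,r2:Add1,r3:7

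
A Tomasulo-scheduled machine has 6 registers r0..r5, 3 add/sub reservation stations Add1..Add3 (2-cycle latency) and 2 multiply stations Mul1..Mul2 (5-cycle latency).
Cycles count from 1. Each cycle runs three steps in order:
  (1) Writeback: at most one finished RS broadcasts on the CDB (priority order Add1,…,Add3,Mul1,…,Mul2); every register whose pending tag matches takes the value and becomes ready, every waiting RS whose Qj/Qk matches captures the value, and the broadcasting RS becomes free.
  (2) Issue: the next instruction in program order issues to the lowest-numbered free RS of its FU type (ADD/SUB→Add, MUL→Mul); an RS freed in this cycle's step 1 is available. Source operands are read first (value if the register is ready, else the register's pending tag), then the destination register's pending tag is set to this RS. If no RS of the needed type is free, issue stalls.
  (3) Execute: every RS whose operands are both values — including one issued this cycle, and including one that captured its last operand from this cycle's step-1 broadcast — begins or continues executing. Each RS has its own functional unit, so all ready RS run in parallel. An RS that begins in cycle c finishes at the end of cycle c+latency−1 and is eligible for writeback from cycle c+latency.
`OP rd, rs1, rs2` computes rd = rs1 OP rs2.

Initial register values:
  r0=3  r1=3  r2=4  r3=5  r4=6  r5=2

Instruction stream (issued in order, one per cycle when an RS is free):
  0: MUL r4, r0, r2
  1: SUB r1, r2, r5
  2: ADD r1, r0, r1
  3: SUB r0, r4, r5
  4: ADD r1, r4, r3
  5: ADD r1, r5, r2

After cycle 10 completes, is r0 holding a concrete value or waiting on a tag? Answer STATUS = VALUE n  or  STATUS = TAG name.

STATUS = VALUE 10

c1: issue MUL r4<-Mul1 | r0:3,r1:3,r2:4,r3:5,r4:Mul1,r5:2
c2: issue SUB r1<-Add1 | r0:3,r1:Add1,r2:4,r3:5,r4:Mul1,r5:2
c3: issue ADD r1<-Add2 | r0:3,r1:Add2,r2:4,r3:5,r4:Mul1,r5:2
c4: CDB Add1=2; issue SUB r0<-Add1 | r0:Add1,r1:Add2,r2:4,r3:5,r4:Mul1,r5:2
c5: issue ADD r1<-Add3 | r0:Add1,r1:Add3,r2:4,r3:5,r4:Mul1,r5:2
c6: CDB Add2=5; issue ADD r1<-Add2 | r0:Add1,r1:Add2,r2:4,r3:5,r4:Mul1,r5:2
c7: CDB Mul1=12 | r0:Add1,r1:Add2,r2:4,r3:5,r4:12,r5:2
c8: CDB Add2=6 | r0:Add1,r1:6,r2:4,r3:5,r4:12,r5:2
c9: CDB Add1=10 | r0:10,r1:6,r2:4,r3:5,r4:12,r5:2
c10: CDB Add3=17 | r0:10,r1:6,r2:4,r3:5,r4:12,r5:2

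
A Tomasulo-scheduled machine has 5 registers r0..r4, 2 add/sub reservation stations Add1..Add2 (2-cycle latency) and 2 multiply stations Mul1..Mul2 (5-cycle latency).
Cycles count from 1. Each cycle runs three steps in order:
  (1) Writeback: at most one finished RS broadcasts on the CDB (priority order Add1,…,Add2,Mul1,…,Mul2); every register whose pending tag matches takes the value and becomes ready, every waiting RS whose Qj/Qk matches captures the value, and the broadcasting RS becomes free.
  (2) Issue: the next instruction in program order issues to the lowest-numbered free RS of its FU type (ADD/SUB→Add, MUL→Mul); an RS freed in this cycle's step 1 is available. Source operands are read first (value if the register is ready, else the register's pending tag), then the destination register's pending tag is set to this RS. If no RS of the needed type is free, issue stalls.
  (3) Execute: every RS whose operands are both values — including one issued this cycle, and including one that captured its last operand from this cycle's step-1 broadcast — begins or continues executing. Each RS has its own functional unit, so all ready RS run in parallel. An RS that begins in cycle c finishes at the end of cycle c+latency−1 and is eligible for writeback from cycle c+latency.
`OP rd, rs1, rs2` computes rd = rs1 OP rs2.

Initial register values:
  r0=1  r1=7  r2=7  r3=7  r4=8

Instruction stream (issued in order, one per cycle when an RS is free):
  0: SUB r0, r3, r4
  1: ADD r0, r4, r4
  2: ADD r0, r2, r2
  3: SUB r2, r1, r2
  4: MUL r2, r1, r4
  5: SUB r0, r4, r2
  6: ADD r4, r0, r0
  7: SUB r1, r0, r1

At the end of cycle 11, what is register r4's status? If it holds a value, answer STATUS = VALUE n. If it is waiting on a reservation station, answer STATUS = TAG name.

STATUS = TAG Add2

  c1: issue SUB r0<-Add1  regs: r0:Add1,r1:7,r2:7,r3:7,r4:8
  c2: issue ADD r0<-Add2  regs: r0:Add2,r1:7,r2:7,r3:7,r4:8
  c3: CDB Add1=-1; issue ADD r0<-Add1  regs: r0:Add1,r1:7,r2:7,r3:7,r4:8
  c4: CDB Add2=16; issue SUB r2<-Add2  regs: r0:Add1,r1:7,r2:Add2,r3:7,r4:8
  c5: CDB Add1=14; issue MUL r2<-Mul1  regs: r0:14,r1:7,r2:Mul1,r3:7,r4:8
  c6: CDB Add2=0; issue SUB r0<-Add1  regs: r0:Add1,r1:7,r2:Mul1,r3:7,r4:8
  c7: issue ADD r4<-Add2  regs: r0:Add1,r1:7,r2:Mul1,r3:7,r4:Add2
  c8: stall  regs: r0:Add1,r1:7,r2:Mul1,r3:7,r4:Add2
  c9: stall  regs: r0:Add1,r1:7,r2:Mul1,r3:7,r4:Add2
  c10: CDB Mul1=56; stall  regs: r0:Add1,r1:7,r2:56,r3:7,r4:Add2
  c11: stall  regs: r0:Add1,r1:7,r2:56,r3:7,r4:Add2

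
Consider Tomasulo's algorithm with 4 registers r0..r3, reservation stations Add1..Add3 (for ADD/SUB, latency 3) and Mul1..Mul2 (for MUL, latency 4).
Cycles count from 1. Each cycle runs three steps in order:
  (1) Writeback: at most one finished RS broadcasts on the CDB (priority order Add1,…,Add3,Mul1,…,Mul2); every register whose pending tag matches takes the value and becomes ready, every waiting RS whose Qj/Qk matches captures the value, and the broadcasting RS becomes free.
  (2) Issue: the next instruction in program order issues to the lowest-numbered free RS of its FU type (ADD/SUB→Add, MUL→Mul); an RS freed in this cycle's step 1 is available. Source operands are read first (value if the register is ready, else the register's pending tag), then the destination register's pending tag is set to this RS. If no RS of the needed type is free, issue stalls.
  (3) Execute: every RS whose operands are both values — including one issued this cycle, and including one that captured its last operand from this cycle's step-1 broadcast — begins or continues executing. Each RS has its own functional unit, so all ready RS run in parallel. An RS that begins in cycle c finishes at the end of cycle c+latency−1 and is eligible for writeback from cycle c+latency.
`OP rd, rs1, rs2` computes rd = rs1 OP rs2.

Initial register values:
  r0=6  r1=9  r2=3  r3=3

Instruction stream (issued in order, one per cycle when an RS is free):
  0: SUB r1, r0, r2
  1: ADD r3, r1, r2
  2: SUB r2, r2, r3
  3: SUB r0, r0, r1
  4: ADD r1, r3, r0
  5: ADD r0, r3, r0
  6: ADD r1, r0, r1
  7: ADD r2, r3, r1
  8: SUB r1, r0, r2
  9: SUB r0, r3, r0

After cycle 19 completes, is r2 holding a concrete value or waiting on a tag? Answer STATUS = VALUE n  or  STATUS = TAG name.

  c1: issue SUB r1<-Add1  regs: r0:6,r1:Add1,r2:3,r3:3
  c2: issue ADD r3<-Add2  regs: r0:6,r1:Add1,r2:3,r3:Add2
  c3: issue SUB r2<-Add3  regs: r0:6,r1:Add1,r2:Add3,r3:Add2
  c4: CDB Add1=3; issue SUB r0<-Add1  regs: r0:Add1,r1:3,r2:Add3,r3:Add2
  c5: stall  regs: r0:Add1,r1:3,r2:Add3,r3:Add2
  c6: stall  regs: r0:Add1,r1:3,r2:Add3,r3:Add2
  c7: CDB Add1=3; issue ADD r1<-Add1  regs: r0:3,r1:Add1,r2:Add3,r3:Add2
  c8: CDB Add2=6; issue ADD r0<-Add2  regs: r0:Add2,r1:Add1,r2:Add3,r3:6
  c9: stall  regs: r0:Add2,r1:Add1,r2:Add3,r3:6
  c10: stall  regs: r0:Add2,r1:Add1,r2:Add3,r3:6
  c11: CDB Add1=9; issue ADD r1<-Add1  regs: r0:Add2,r1:Add1,r2:Add3,r3:6
  c12: CDB Add2=9; issue ADD r2<-Add2  regs: r0:9,r1:Add1,r2:Add2,r3:6
  c13: CDB Add3=-3; issue SUB r1<-Add3  regs: r0:9,r1:Add3,r2:Add2,r3:6
  c14: stall  regs: r0:9,r1:Add3,r2:Add2,r3:6
  c15: CDB Add1=18; issue SUB r0<-Add1  regs: r0:Add1,r1:Add3,r2:Add2,r3:6
  c16: -  regs: r0:Add1,r1:Add3,r2:Add2,r3:6
  c17: -  regs: r0:Add1,r1:Add3,r2:Add2,r3:6
  c18: CDB Add1=-3  regs: r0:-3,r1:Add3,r2:Add2,r3:6
  c19: CDB Add2=24  regs: r0:-3,r1:Add3,r2:24,r3:6

STATUS = VALUE 24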